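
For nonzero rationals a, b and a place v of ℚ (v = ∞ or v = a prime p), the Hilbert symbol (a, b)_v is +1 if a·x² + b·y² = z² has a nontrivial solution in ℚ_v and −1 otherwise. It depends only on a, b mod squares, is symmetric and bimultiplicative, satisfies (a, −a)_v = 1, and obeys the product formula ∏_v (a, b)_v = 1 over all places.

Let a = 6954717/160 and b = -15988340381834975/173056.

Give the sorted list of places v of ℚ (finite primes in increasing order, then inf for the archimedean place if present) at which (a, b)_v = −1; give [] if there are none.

[7, 23]

(a, b) ≡ (11730, -119) mod (ℚ^×)²; places V = {2, 3, 5, 7, 11, 13, 17, 23, ∞}.
(a,b)_17: α=1, u≡14; β=3, v≡6 (mod 17); (14|17)=-1, (6|17)=-1; sign (−1)^0·-1^3·-1^1 = +1.
(a,b)_13: α=0, u≡4; β=-2, v≡8 (mod 13); (4|13)=+1, (8|13)=-1; sign (−1)^0·+1^-2·-1^0 = +1.
(a,b)_∞: sgn(11730)=+, sgn(-119)=−, so +1.
(a,b)_11: α=2, u≡4; β=4, v≡8 (mod 11); (4|11)=+1, (8|11)=-1; sign (−1)^0·+1^4·-1^2 = +1.
(a,b)_5: α=-1, u≡1; β=2, v≡1 (mod 5); (1|5)=+1, (1|5)=+1; sign (−1)^0·+1^2·+1^-1 = +1.
(a,b)_7: α=2, u≡6; β=5, v≡4 (mod 7); (6|7)=-1, (4|7)=+1; sign (−1)^0·-1^5·+1^2 = -1.
(a,b)_23: α=1, u≡2; β=2, v≡17 (mod 23); (2|23)=+1, (17|23)=-1; sign (−1)^0·+1^2·-1^1 = -1.
(a,b)_2: α=-5, β=-10; u≡1, v≡1 (mod 8); ε(u)ε(v)=0·0, αω(v)=-5·0, βω(u)=-10·0; sum ≡ 0  ⇒  +1.
(a,b)_3: α=1, u≡1; β=0, v≡1 (mod 3); (1|3)=+1, (1|3)=+1; sign (−1)^0·+1^0·+1^1 = +1.
(11730, -119 / ℚ) ramifies at {7, 23}: a division algebra.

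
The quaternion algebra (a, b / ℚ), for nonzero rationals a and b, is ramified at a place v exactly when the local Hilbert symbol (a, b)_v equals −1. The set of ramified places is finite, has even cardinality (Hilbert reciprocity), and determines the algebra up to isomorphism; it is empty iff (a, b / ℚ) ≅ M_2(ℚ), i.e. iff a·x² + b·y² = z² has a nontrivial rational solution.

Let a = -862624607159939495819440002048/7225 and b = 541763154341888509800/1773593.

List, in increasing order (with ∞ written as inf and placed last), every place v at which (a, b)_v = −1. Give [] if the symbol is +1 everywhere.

Mod squares: a ≡ -74037, b ≡ 714. Check v ∈ {∞, 2, 3, 5, 7, 11, 17, 19, 23, 29, 37}.
v=19: a=19^0·(≡16), b=19^-2·(≡9) mod 19; (16|19)=+1, (9|19)=+1; (−1)^{0·-2·9}·(+1)^-2·(+1)^0 = +1.
v=17: a=17^-2·(≡15), b=17^-3·(≡2) mod 17; (15|17)=+1, (2|17)=+1; (−1)^{-2·-3·8}·(+1)^-3·(+1)^-2 = +1.
v=11: a=11^4·(≡3), b=11^2·(≡7) mod 11; (3|11)=+1, (7|11)=-1; (−1)^{4·2·5}·(+1)^2·(-1)^4 = +1.
v=∞: -74037 < 0 and 714 > 0  ⇒  (a,b)_∞ = +1.
v=37: a=37^3·(≡30), b=37^2·(≡1) mod 37; (30|37)=+1, (1|37)=+1; (−1)^{3·2·18}·(+1)^2·(+1)^3 = +1.
v=23: a=23^3·(≡18), b=23^2·(≡6) mod 23; (18|23)=+1, (6|23)=+1; (−1)^{3·2·11}·(+1)^2·(+1)^3 = +1.
v=5: a=5^-2·(≡3), b=5^2·(≡4) mod 5; (3|5)=-1, (4|5)=+1; (−1)^{-2·2·2}·(-1)^2·(+1)^-2 = +1.
v=3: a=3^13·(≡2), b=3^7·(≡1) mod 3; (2|3)=-1, (1|3)=+1; (−1)^{13·7·1}·(-1)^7·(+1)^13 = +1.
v=7: a=7^4·(≡4), b=7^5·(≡2) mod 7; (4|7)=+1, (2|7)=+1; (−1)^{4·5·3}·(+1)^5·(+1)^4 = +1.
v=29: a=29^3·(≡20), b=29^2·(≡21) mod 29; (20|29)=+1, (21|29)=-1; (−1)^{3·2·14}·(+1)^2·(-1)^3 = -1.
v=2: v_2(a)=10, v_2(b)=3; units ≡ 3, 5 (mod 8); ε·ε+αω+βω = 1·0+10·1+3·1 ≡ 1  ⇒  (a,b)_2 = -1.
Ram(-74037, 714) = {2, 29}; no ℚ_2-point on the conic.

[2, 29]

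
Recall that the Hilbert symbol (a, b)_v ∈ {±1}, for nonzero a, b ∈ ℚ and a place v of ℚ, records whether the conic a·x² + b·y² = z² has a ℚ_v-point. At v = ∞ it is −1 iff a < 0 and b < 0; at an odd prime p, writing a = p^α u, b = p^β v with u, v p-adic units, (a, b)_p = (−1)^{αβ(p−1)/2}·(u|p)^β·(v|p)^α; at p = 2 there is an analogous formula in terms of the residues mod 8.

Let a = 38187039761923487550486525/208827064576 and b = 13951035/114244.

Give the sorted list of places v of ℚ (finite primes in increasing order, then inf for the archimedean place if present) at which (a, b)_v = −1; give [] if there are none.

[3, 11, 19, 37]

Mod squares: a ≡ 4389, b ≡ 3515. Check v ∈ {∞, 2, 3, 5, 7, 11, 13, 17, 19, 37, 41}.
v=2: v_2(a)=-8, v_2(b)=-2; units ≡ 5, 3 (mod 8); ε·ε+αω+βω = 0·1+-8·1+-2·1 ≡ 0  ⇒  (a,b)_2 = +1.
v=5: a=5^2·(≡1), b=5^1·(≡3) mod 5; (1|5)=+1, (3|5)=-1; (−1)^{2·1·2}·(+1)^1·(-1)^2 = +1.
v=37: a=37^4·(≡31), b=37^1·(≡1) mod 37; (31|37)=-1, (1|37)=+1; (−1)^{4·1·18}·(-1)^1·(+1)^4 = -1.
v=13: a=13^-8·(≡7), b=13^-4·(≡5) mod 13; (7|13)=-1, (5|13)=-1; (−1)^{-8·-4·6}·(-1)^-4·(-1)^-8 = +1.
v=41: a=41^2·(≡32), b=41^0·(≡14) mod 41; (32|41)=+1, (14|41)=-1; (−1)^{2·0·20}·(+1)^0·(-1)^2 = +1.
v=19: a=19^3·(≡12), b=19^1·(≡3) mod 19; (12|19)=-1, (3|19)=-1; (−1)^{3·1·9}·(-1)^1·(-1)^3 = -1.
v=7: a=7^7·(≡2), b=7^2·(≡1) mod 7; (2|7)=+1, (1|7)=+1; (−1)^{7·2·3}·(+1)^2·(+1)^7 = +1.
v=17: a=17^2·(≡5), b=17^0·(≡9) mod 17; (5|17)=-1, (9|17)=+1; (−1)^{2·0·8}·(-1)^0·(+1)^2 = +1.
v=3: a=3^3·(≡2), b=3^4·(≡2) mod 3; (2|3)=-1, (2|3)=-1; (−1)^{3·4·1}·(-1)^4·(-1)^3 = -1.
v=∞: 4389 > 0 and 3515 > 0  ⇒  (a,b)_∞ = +1.
v=11: a=11^1·(≡9), b=11^0·(≡6) mod 11; (9|11)=+1, (6|11)=-1; (−1)^{1·0·5}·(+1)^0·(-1)^1 = -1.
Ram(4389, 3515) = {3, 11, 19, 37}; no ℚ_3-point on the conic.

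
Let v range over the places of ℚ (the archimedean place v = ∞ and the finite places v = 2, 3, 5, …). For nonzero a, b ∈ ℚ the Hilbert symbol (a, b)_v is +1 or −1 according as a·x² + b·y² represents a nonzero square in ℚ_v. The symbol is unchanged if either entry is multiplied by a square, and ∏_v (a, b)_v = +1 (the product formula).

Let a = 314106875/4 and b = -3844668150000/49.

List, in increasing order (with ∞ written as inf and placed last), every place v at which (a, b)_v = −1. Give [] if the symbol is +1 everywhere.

Mod squares: a ≡ 1739, b ≡ -147815. Check v ∈ {∞, 2, 3, 5, 7, 17, 37, 47}.
v=7: a=7^0·(≡3), b=7^-2·(≡1) mod 7; (3|7)=-1, (1|7)=+1; (−1)^{0·-2·3}·(-1)^-2·(+1)^0 = +1.
v=5: a=5^4·(≡4), b=5^5·(≡3) mod 5; (4|5)=+1, (3|5)=-1; (−1)^{4·5·2}·(+1)^5·(-1)^4 = +1.
v=3: a=3^0·(≡2), b=3^2·(≡1) mod 3; (2|3)=-1, (1|3)=+1; (−1)^{0·2·1}·(-1)^2·(+1)^0 = +1.
v=47: a=47^1·(≡37), b=47^1·(≡24) mod 47; (37|47)=+1, (24|47)=+1; (−1)^{1·1·23}·(+1)^1·(+1)^1 = -1.
v=37: a=37^1·(≡33), b=37^1·(≡3) mod 37; (33|37)=+1, (3|37)=+1; (−1)^{1·1·18}·(+1)^1·(+1)^1 = +1.
v=17: a=17^2·(≡12), b=17^3·(≡8) mod 17; (12|17)=-1, (8|17)=+1; (−1)^{2·3·8}·(-1)^3·(+1)^2 = -1.
v=2: v_2(a)=-2, v_2(b)=4; units ≡ 3, 1 (mod 8); ε·ε+αω+βω = 1·0+-2·0+4·1 ≡ 0  ⇒  (a,b)_2 = +1.
v=∞: 1739 > 0 and -147815 < 0  ⇒  (a,b)_∞ = +1.
(1739, -147815 / ℚ) ramifies at {17, 47}: a division algebra.

[17, 47]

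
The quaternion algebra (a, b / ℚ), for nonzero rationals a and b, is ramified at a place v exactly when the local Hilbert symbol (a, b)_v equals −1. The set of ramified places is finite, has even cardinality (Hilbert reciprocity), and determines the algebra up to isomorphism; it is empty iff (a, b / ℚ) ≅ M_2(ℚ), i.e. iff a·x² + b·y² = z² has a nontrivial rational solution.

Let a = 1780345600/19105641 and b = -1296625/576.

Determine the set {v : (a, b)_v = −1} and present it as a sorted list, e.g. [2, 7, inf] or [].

[2, 11, 23, 41]

(a, b) ≡ (19, -51865) mod (ℚ^×)²; places V = {2, 3, 5, 11, 19, 23, 31, 41, 47, ∞}.
(a,b)_19: α=1, u≡5; β=0, v≡5 (mod 19); (5|19)=+1, (5|19)=+1; sign (−1)^0·+1^0·+1^1 = +1.
(a,b)_23: α=0, u≡10; β=1, v≡21 (mod 23); (10|23)=-1, (21|23)=-1; sign (−1)^0·-1^1·-1^0 = -1.
(a,b)_5: α=2, u≡4; β=3, v≡2 (mod 5); (4|5)=+1, (2|5)=-1; sign (−1)^0·+1^3·-1^2 = +1.
(a,b)_41: α=0, u≡14; β=1, v≡34 (mod 41); (14|41)=-1, (34|41)=-1; sign (−1)^0·-1^1·-1^0 = -1.
(a,b)_11: α=4, u≡10; β=1, v≡3 (mod 11); (10|11)=-1, (3|11)=+1; sign (−1)^0·-1^1·+1^4 = -1.
(a,b)_2: α=8, β=-6; u≡3, v≡7 (mod 8); ε(u)ε(v)=1·1, αω(v)=8·0, βω(u)=-6·1; sum ≡ 1  ⇒  -1.
(a,b)_31: α=-2, u≡10; β=0, v≡11 (mod 31); (10|31)=+1, (11|31)=-1; sign (−1)^0·+1^0·-1^-2 = +1.
(a,b)_47: α=-2, u≡29; β=0, v≡44 (mod 47); (29|47)=-1, (44|47)=-1; sign (−1)^0·-1^0·-1^-2 = +1.
(a,b)_∞: sgn(19)=+, sgn(-51865)=−, so +1.
(a,b)_3: α=-2, u≡1; β=-2, v≡2 (mod 3); (1|3)=+1, (2|3)=-1; sign (−1)^0·+1^-2·-1^-2 = +1.
Ram(19, -51865) = {2, 11, 23, 41}; no ℚ_2-point on the conic.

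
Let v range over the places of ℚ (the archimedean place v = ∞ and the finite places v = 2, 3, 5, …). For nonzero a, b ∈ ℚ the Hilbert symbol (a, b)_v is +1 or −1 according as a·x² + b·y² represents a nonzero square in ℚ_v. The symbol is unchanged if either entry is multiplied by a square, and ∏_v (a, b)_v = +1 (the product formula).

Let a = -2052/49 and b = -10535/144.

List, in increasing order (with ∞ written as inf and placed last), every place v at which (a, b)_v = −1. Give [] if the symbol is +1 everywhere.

Mod squares: a ≡ -57, b ≡ -215. Check v ∈ {∞, 2, 3, 5, 7, 19, 43}.
v=43: a=43^0·(≡2), b=43^1·(≡41) mod 43; (2|43)=-1, (41|43)=+1; (−1)^{0·1·21}·(-1)^1·(+1)^0 = -1.
v=19: a=19^1·(≡4), b=19^0·(≡13) mod 19; (4|19)=+1, (13|19)=-1; (−1)^{1·0·9}·(+1)^0·(-1)^1 = -1.
v=3: a=3^3·(≡2), b=3^-2·(≡1) mod 3; (2|3)=-1, (1|3)=+1; (−1)^{3·-2·1}·(-1)^-2·(+1)^3 = +1.
v=7: a=7^-2·(≡6), b=7^2·(≡4) mod 7; (6|7)=-1, (4|7)=+1; (−1)^{-2·2·3}·(-1)^2·(+1)^-2 = +1.
v=5: a=5^0·(≡2), b=5^1·(≡2) mod 5; (2|5)=-1, (2|5)=-1; (−1)^{0·1·2}·(-1)^1·(-1)^0 = -1.
v=2: v_2(a)=2, v_2(b)=-4; units ≡ 7, 1 (mod 8); ε·ε+αω+βω = 1·0+2·0+-4·0 ≡ 0  ⇒  (a,b)_2 = +1.
v=∞: -57 < 0 and -215 < 0  ⇒  (a,b)_∞ = -1.
|Ram(-57, -215)| = 4, even; anisotropic at {5, 19, 43, ∞}.

[5, 19, 43, inf]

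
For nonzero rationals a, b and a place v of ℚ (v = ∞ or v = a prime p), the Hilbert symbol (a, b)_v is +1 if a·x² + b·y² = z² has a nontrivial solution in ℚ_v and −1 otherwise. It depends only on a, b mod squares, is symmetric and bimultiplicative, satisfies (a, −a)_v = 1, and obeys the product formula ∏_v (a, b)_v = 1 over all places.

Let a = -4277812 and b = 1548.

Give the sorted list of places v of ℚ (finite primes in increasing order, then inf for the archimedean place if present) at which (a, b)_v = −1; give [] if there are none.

(a, b) ≡ (-1069453, 43) mod (ℚ^×)²; places V = {2, 3, 7, 11, 17, 19, 43, ∞}.
(a,b)_∞: sgn(-1069453)=−, sgn(43)=+, so +1.
(a,b)_43: α=1, u≡18; β=1, v≡36 (mod 43); (18|43)=-1, (36|43)=+1; sign (−1)^1·-1^1·+1^1 = +1.
(a,b)_19: α=1, u≡2; β=0, v≡9 (mod 19); (2|19)=-1, (9|19)=+1; sign (−1)^0·-1^0·+1^1 = +1.
(a,b)_7: α=1, u≡5; β=0, v≡1 (mod 7); (5|7)=-1, (1|7)=+1; sign (−1)^0·-1^0·+1^1 = +1.
(a,b)_3: α=0, u≡2; β=2, v≡1 (mod 3); (2|3)=-1, (1|3)=+1; sign (−1)^0·-1^2·+1^0 = +1.
(a,b)_17: α=1, u≡15; β=0, v≡1 (mod 17); (15|17)=+1, (1|17)=+1; sign (−1)^0·+1^0·+1^1 = +1.
(a,b)_11: α=1, u≡2; β=0, v≡8 (mod 11); (2|11)=-1, (8|11)=-1; sign (−1)^0·-1^0·-1^1 = -1.
(a,b)_2: α=2, β=2; u≡3, v≡3 (mod 8); ε(u)ε(v)=1·1, αω(v)=2·1, βω(u)=2·1; sum ≡ 1  ⇒  -1.
|Ram(-1069453, 43)| = 2, even; anisotropic at {2, 11}.

[2, 11]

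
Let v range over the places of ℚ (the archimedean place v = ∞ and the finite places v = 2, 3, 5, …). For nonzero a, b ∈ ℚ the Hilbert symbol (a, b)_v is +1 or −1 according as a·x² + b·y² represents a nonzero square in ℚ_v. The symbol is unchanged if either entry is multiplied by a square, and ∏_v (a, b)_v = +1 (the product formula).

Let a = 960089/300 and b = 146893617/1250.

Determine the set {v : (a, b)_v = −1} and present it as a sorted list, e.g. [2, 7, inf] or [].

(a, b) ≡ (17043, 193154) mod (ℚ^×)²; places V = {2, 3, 5, 13, 17, 19, 23, ∞}.
(a,b)_∞: sgn(17043)=+, sgn(193154)=+, so +1.
(a,b)_23: α=1, u≡21; β=1, v≡2 (mod 23); (21|23)=-1, (2|23)=+1; sign (−1)^1·-1^1·+1^1 = +1.
(a,b)_3: α=-1, u≡2; β=2, v≡2 (mod 3); (2|3)=-1, (2|3)=-1; sign (−1)^0·-1^2·-1^-1 = -1.
(a,b)_19: α=1, u≡7; β=1, v≡7 (mod 19); (7|19)=+1, (7|19)=+1; sign (−1)^1·+1^1·+1^1 = -1.
(a,b)_5: α=-2, u≡2; β=-4, v≡1 (mod 5); (2|5)=-1, (1|5)=+1; sign (−1)^0·-1^-4·+1^-2 = +1.
(a,b)_13: α=3, u≡8; β=3, v≡1 (mod 13); (8|13)=-1, (1|13)=+1; sign (−1)^0·-1^3·+1^3 = -1.
(a,b)_17: α=0, u≡9; β=1, v≡14 (mod 17); (9|17)=+1, (14|17)=-1; sign (−1)^0·+1^1·-1^0 = +1.
(a,b)_2: α=-2, β=-1; u≡3, v≡1 (mod 8); ε(u)ε(v)=1·0, αω(v)=-2·0, βω(u)=-1·1; sum ≡ 1  ⇒  -1.
|Ram(17043, 193154)| = 4, even; anisotropic at {2, 3, 13, 19}.

[2, 3, 13, 19]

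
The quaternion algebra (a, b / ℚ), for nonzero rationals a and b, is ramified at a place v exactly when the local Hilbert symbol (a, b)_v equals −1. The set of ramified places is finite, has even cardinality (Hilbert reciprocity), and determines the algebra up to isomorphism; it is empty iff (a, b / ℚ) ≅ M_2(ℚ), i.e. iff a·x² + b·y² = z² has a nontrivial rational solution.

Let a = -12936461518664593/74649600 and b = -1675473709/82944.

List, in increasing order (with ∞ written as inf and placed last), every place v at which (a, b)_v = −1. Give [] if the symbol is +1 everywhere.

[2, inf]

(a, b) ≡ (-217, -35581) mod (ℚ^×)²; places V = {2, 3, 5, 7, 13, 17, 23, 31, ∞}.
(a,b)_31: α=3, u≡3; β=2, v≡5 (mod 31); (3|31)=-1, (5|31)=+1; sign (−1)^0·-1^2·+1^3 = +1.
(a,b)_∞: sgn(-217)=−, sgn(-35581)=−, so -1.
(a,b)_17: α=2, u≡16; β=1, v≡2 (mod 17); (16|17)=+1, (2|17)=+1; sign (−1)^0·+1^1·+1^2 = +1.
(a,b)_7: α=5, u≡2; β=3, v≡5 (mod 7); (2|7)=+1, (5|7)=-1; sign (−1)^1·+1^3·-1^5 = +1.
(a,b)_3: α=-6, u≡2; β=-4, v≡2 (mod 3); (2|3)=-1, (2|3)=-1; sign (−1)^0·-1^-4·-1^-6 = +1.
(a,b)_2: α=-12, β=-10; u≡7, v≡3 (mod 8); ε(u)ε(v)=1·1, αω(v)=-12·1, βω(u)=-10·0; sum ≡ 1  ⇒  -1.
(a,b)_13: α=2, u≡10; β=1, v≡11 (mod 13); (10|13)=+1, (11|13)=-1; sign (−1)^0·+1^1·-1^2 = +1.
(a,b)_5: α=-2, u≡3; β=0, v≡4 (mod 5); (3|5)=-1, (4|5)=+1; sign (−1)^0·-1^0·+1^-2 = +1.
(a,b)_23: α=2, u≡1; β=1, v≡15 (mod 23); (1|23)=+1, (15|23)=-1; sign (−1)^0·+1^1·-1^2 = +1.
Ram(-217, -35581) = {2, ∞}; no ℚ_2-point on the conic.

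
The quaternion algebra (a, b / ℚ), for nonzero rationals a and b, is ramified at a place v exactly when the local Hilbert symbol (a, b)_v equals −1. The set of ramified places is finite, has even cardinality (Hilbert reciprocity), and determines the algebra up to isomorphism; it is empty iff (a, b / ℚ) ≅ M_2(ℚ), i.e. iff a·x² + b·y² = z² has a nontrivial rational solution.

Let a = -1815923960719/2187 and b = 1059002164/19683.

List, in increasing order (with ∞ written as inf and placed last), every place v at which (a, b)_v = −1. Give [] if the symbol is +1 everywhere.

Mod squares: a ≡ -957, b ≡ 18183. Check v ∈ {∞, 2, 3, 11, 19, 29}.
v=29: a=29^1·(≡20), b=29^1·(≡8) mod 29; (20|29)=+1, (8|29)=-1; (−1)^{1·1·14}·(+1)^1·(-1)^1 = -1.
v=2: v_2(a)=0, v_2(b)=2; units ≡ 3, 7 (mod 8); ε·ε+αω+βω = 1·1+0·0+2·1 ≡ 1  ⇒  (a,b)_2 = -1.
v=∞: -957 < 0 and 18183 > 0  ⇒  (a,b)_∞ = +1.
v=19: a=19^6·(≡14), b=19^3·(≡17) mod 19; (14|19)=-1, (17|19)=+1; (−1)^{6·3·9}·(-1)^3·(+1)^6 = -1.
v=3: a=3^-7·(≡2), b=3^-9·(≡1) mod 3; (2|3)=-1, (1|3)=+1; (−1)^{-7·-9·1}·(-1)^-9·(+1)^-7 = +1.
v=11: a=11^3·(≡5), b=11^3·(≡9) mod 11; (5|11)=+1, (9|11)=+1; (−1)^{3·3·5}·(+1)^3·(+1)^3 = -1.
Ram(-957, 18183) = {2, 11, 19, 29}; no ℚ_2-point on the conic.

[2, 11, 19, 29]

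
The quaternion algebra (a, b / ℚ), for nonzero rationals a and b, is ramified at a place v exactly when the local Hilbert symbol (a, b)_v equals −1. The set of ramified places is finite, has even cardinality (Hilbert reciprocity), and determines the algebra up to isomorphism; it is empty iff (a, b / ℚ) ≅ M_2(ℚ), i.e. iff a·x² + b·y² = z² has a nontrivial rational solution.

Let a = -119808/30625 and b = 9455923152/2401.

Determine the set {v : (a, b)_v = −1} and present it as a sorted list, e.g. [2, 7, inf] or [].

(a, b) ≡ (-13, 533) mod (ℚ^×)²; places V = {2, 3, 5, 7, 13, 41, ∞}.
(a,b)_41: α=0, u≡3; β=1, v≡6 (mod 41); (3|41)=-1, (6|41)=-1; sign (−1)^0·-1^1·-1^0 = -1.
(a,b)_3: α=2, u≡2; β=8, v≡2 (mod 3); (2|3)=-1, (2|3)=-1; sign (−1)^0·-1^8·-1^2 = +1.
(a,b)_7: α=-2, u≡2; β=-4, v≡4 (mod 7); (2|7)=+1, (4|7)=+1; sign (−1)^0·+1^-4·+1^-2 = +1.
(a,b)_5: α=-4, u≡3; β=0, v≡2 (mod 5); (3|5)=-1, (2|5)=-1; sign (−1)^0·-1^0·-1^-4 = +1.
(a,b)_2: α=10, β=4; u≡3, v≡5 (mod 8); ε(u)ε(v)=1·0, αω(v)=10·1, βω(u)=4·1; sum ≡ 0  ⇒  +1.
(a,b)_∞: sgn(-13)=−, sgn(533)=+, so +1.
(a,b)_13: α=1, u≡4; β=3, v≡6 (mod 13); (4|13)=+1, (6|13)=-1; sign (−1)^0·+1^3·-1^1 = -1.
|Ram(-13, 533)| = 2, even; anisotropic at {13, 41}.

[13, 41]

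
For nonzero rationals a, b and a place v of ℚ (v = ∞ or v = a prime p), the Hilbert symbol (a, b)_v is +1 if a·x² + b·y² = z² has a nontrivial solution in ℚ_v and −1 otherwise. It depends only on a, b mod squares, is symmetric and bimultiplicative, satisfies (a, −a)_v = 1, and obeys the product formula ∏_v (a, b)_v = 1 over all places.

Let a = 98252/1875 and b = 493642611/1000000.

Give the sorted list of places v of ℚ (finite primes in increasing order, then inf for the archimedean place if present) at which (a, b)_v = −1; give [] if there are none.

(a, b) ≡ (609, 11) mod (ℚ^×)²; places V = {2, 3, 5, 7, 11, 29, ∞}.
(a,b)_5: α=-4, u≡4; β=-6, v≡4 (mod 5); (4|5)=+1, (4|5)=+1; sign (−1)^0·+1^-6·+1^-4 = +1.
(a,b)_∞: sgn(609)=+, sgn(11)=+, so +1.
(a,b)_3: α=-1, u≡2; β=2, v≡2 (mod 3); (2|3)=-1, (2|3)=-1; sign (−1)^0·-1^2·-1^-1 = -1.
(a,b)_7: α=1, u≡6; β=2, v≡2 (mod 7); (6|7)=-1, (2|7)=+1; sign (−1)^0·-1^2·+1^1 = +1.
(a,b)_11: α=2, u≡4; β=3, v≡5 (mod 11); (4|11)=+1, (5|11)=+1; sign (−1)^0·+1^3·+1^2 = +1.
(a,b)_2: α=2, β=-6; u≡1, v≡3 (mod 8); ε(u)ε(v)=0·1, αω(v)=2·1, βω(u)=-6·0; sum ≡ 0  ⇒  +1.
(a,b)_29: α=1, u≡15; β=2, v≡15 (mod 29); (15|29)=-1, (15|29)=-1; sign (−1)^0·-1^2·-1^1 = -1.
(609, 11 / ℚ) ramifies at {3, 29}: a division algebra.

[3, 29]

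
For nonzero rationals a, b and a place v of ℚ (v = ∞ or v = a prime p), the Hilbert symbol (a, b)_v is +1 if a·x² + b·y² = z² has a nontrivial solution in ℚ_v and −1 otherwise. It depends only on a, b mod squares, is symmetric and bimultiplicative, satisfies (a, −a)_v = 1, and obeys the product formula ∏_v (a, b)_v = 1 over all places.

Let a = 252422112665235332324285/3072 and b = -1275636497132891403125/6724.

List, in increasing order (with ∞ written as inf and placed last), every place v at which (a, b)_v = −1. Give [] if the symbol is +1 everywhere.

[2, 11, 19, 37]

Mod squares: a ≡ 3363855, b ≡ -5. Check v ∈ {∞, 2, 3, 5, 7, 11, 17, 19, 29, 37, 41}.
v=19: a=19^3·(≡3), b=19^2·(≡15) mod 19; (3|19)=-1, (15|19)=-1; (−1)^{3·2·9}·(-1)^2·(-1)^3 = -1.
v=41: a=41^0·(≡10), b=41^-2·(≡10) mod 41; (10|41)=+1, (10|41)=+1; (−1)^{0·-2·20}·(+1)^-2·(+1)^0 = +1.
v=∞: 3363855 > 0 and -5 < 0  ⇒  (a,b)_∞ = +1.
v=7: a=7^0·(≡3), b=7^2·(≡4) mod 7; (3|7)=-1, (4|7)=+1; (−1)^{0·2·3}·(-1)^2·(+1)^0 = +1.
v=5: a=5^1·(≡1), b=5^5·(≡4) mod 5; (1|5)=+1, (4|5)=+1; (−1)^{1·5·2}·(+1)^5·(+1)^1 = +1.
v=2: v_2(a)=-10, v_2(b)=-2; units ≡ 7, 3 (mod 8); ε·ε+αω+βω = 1·1+-10·1+-2·0 ≡ 1  ⇒  (a,b)_2 = -1.
v=29: a=29^3·(≡9), b=29^2·(≡9) mod 29; (9|29)=+1, (9|29)=+1; (−1)^{3·2·14}·(+1)^2·(+1)^3 = +1.
v=37: a=37^7·(≡35), b=37^4·(≡6) mod 37; (35|37)=-1, (6|37)=-1; (−1)^{7·4·18}·(-1)^4·(-1)^7 = -1.
v=3: a=3^-1·(≡2), b=3^0·(≡1) mod 3; (2|3)=-1, (1|3)=+1; (−1)^{-1·0·1}·(-1)^0·(+1)^-1 = +1.
v=11: a=11^1·(≡3), b=11^4·(≡6) mod 11; (3|11)=+1, (6|11)=-1; (−1)^{1·4·5}·(+1)^4·(-1)^1 = -1.
v=17: a=17^2·(≡11), b=17^0·(≡7) mod 17; (11|17)=-1, (7|17)=-1; (−1)^{2·0·8}·(-1)^0·(-1)^2 = +1.
(3363855, -5 / ℚ) ramifies at {2, 11, 19, 37}: a division algebra.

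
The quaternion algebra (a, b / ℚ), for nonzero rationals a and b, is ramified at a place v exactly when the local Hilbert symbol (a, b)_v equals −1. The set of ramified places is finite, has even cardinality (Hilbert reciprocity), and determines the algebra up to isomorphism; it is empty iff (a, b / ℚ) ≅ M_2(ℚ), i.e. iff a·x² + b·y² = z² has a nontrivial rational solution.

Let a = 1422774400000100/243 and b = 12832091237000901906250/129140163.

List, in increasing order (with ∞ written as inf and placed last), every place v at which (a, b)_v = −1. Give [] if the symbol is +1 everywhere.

Mod squares: a ≡ 51243, b ≡ 174. Check v ∈ {∞, 2, 3, 5, 7, 19, 29, 31}.
v=31: a=31^3·(≡16), b=31^4·(≡5) mod 31; (16|31)=+1, (5|31)=+1; (−1)^{3·4·15}·(+1)^4·(+1)^3 = +1.
v=19: a=19^3·(≡2), b=19^4·(≡14) mod 19; (2|19)=-1, (14|19)=-1; (−1)^{3·4·9}·(-1)^4·(-1)^3 = -1.
v=2: v_2(a)=2, v_2(b)=1; units ≡ 3, 7 (mod 8); ε·ε+αω+βω = 1·1+2·0+1·1 ≡ 0  ⇒  (a,b)_2 = +1.
v=3: a=3^-5·(≡2), b=3^-17·(≡1) mod 3; (2|3)=-1, (1|3)=+1; (−1)^{-5·-17·1}·(-1)^-17·(+1)^-5 = +1.
v=29: a=29^1·(≡27), b=29^1·(≡23) mod 29; (27|29)=-1, (23|29)=+1; (−1)^{1·1·14}·(-1)^1·(+1)^1 = -1.
v=5: a=5^2·(≡3), b=5^6·(≡4) mod 5; (3|5)=-1, (4|5)=+1; (−1)^{2·6·2}·(-1)^6·(+1)^2 = +1.
v=∞: 51243 > 0 and 174 > 0  ⇒  (a,b)_∞ = +1.
v=7: a=7^4·(≡6), b=7^6·(≡6) mod 7; (6|7)=-1, (6|7)=-1; (−1)^{4·6·3}·(-1)^6·(-1)^4 = +1.
Ram(51243, 174) = {19, 29}; no ℚ_19-point on the conic.

[19, 29]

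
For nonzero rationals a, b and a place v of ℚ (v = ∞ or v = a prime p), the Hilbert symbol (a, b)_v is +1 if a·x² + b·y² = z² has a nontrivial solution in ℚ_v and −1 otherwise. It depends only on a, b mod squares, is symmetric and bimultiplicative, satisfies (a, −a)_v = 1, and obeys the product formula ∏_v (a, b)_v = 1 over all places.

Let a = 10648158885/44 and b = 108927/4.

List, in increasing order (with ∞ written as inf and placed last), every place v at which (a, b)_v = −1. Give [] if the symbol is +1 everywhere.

[2, 5]

(a, b) ≡ (15015, 247) mod (ℚ^×)²; places V = {2, 3, 5, 7, 11, 13, 19, ∞}.
(a,b)_11: α=-1, u≡3; β=0, v≡4 (mod 11); (3|11)=+1, (4|11)=+1; sign (−1)^0·+1^0·+1^-1 = +1.
(a,b)_13: α=1, u≡6; β=1, v≡5 (mod 13); (6|13)=-1, (5|13)=-1; sign (−1)^0·-1^1·-1^1 = +1.
(a,b)_19: α=2, u≡16; β=1, v≡13 (mod 19); (16|19)=+1, (13|19)=-1; sign (−1)^0·+1^1·-1^2 = +1.
(a,b)_7: α=5, u≡3; β=2, v≡1 (mod 7); (3|7)=-1, (1|7)=+1; sign (−1)^0·-1^2·+1^5 = +1.
(a,b)_2: α=-2, β=-2; u≡7, v≡7 (mod 8); ε(u)ε(v)=1·1, αω(v)=-2·0, βω(u)=-2·0; sum ≡ 1  ⇒  -1.
(a,b)_3: α=3, u≡1; β=2, v≡1 (mod 3); (1|3)=+1, (1|3)=+1; sign (−1)^0·+1^2·+1^3 = +1.
(a,b)_∞: sgn(15015)=+, sgn(247)=+, so +1.
(a,b)_5: α=1, u≡3; β=0, v≡3 (mod 5); (3|5)=-1, (3|5)=-1; sign (−1)^0·-1^0·-1^1 = -1.
|Ram(15015, 247)| = 2, even; anisotropic at {2, 5}.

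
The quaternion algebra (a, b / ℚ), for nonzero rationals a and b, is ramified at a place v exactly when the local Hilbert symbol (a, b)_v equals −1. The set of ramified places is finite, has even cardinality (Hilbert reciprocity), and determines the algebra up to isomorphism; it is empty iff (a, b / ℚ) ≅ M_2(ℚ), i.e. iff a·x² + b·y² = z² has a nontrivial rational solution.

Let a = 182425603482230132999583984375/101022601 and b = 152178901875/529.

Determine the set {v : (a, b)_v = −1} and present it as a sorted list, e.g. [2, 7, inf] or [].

(a, b) ≡ (15015, 3) mod (ℚ^×)²; places V = {2, 3, 5, 7, 11, 13, 19, 23, 37, ∞}.
(a,b)_37: α=2, u≡21; β=0, v≡30 (mod 37); (21|37)=+1, (30|37)=+1; sign (−1)^0·+1^0·+1^2 = +1.
(a,b)_11: α=5, u≡5; β=2, v≡4 (mod 11); (5|11)=+1, (4|11)=+1; sign (−1)^0·+1^2·+1^5 = +1.
(a,b)_23: α=-4, u≡21; β=-2, v≡13 (mod 23); (21|23)=-1, (13|23)=+1; sign (−1)^0·-1^-2·+1^-4 = +1.
(a,b)_∞: sgn(15015)=+, sgn(3)=+, so +1.
(a,b)_19: α=-2, u≡7; β=0, v≡18 (mod 19); (7|19)=+1, (18|19)=-1; sign (−1)^0·+1^0·-1^-2 = +1.
(a,b)_5: α=9, u≡2; β=4, v≡2 (mod 5); (2|5)=-1, (2|5)=-1; sign (−1)^0·-1^4·-1^9 = -1.
(a,b)_13: α=7, u≡6; β=2, v≡1 (mod 13); (6|13)=-1, (1|13)=+1; sign (−1)^0·-1^2·+1^7 = +1.
(a,b)_2: α=0, β=0; u≡7, v≡3 (mod 8); ε(u)ε(v)=1·1, αω(v)=0·1, βω(u)=0·0; sum ≡ 1  ⇒  -1.
(a,b)_7: α=3, u≡6; β=2, v≡5 (mod 7); (6|7)=-1, (5|7)=-1; sign (−1)^0·-1^2·-1^3 = -1.
(a,b)_3: α=9, u≡1; β=5, v≡1 (mod 3); (1|3)=+1, (1|3)=+1; sign (−1)^1·+1^5·+1^9 = -1.
(15015, 3 / ℚ) ramifies at {2, 3, 5, 7}: a division algebra.

[2, 3, 5, 7]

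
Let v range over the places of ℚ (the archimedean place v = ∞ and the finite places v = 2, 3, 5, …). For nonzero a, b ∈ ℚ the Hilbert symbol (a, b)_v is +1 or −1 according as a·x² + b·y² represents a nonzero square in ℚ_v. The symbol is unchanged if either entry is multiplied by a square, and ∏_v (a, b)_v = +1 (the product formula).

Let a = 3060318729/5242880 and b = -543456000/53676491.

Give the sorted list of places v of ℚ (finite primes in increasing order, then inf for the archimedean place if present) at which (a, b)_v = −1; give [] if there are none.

(a, b) ≡ (6045, -103785) mod (ℚ^×)²; places V = {2, 3, 5, 11, 13, 17, 31, 37, 43, 47, ∞}.
(a,b)_31: α=1, u≡5; β=0, v≡30 (mod 31); (5|31)=+1, (30|31)=-1; sign (−1)^0·+1^0·-1^1 = -1.
(a,b)_13: α=1, u≡4; β=0, v≡11 (mod 13); (4|13)=+1, (11|13)=-1; sign (−1)^0·+1^0·-1^1 = -1.
(a,b)_17: α=0, u≡11; β=1, v≡13 (mod 17); (11|17)=-1, (13|17)=+1; sign (−1)^0·-1^1·+1^0 = -1.
(a,b)_2: α=-20, β=8; u≡5, v≡7 (mod 8); ε(u)ε(v)=0·1, αω(v)=-20·0, βω(u)=8·1; sum ≡ 0  ⇒  +1.
(a,b)_11: α=0, u≡10; β=-1, v≡3 (mod 11); (10|11)=-1, (3|11)=+1; sign (−1)^0·-1^-1·+1^0 = -1.
(a,b)_37: α=2, u≡29; β=1, v≡36 (mod 37); (29|37)=-1, (36|37)=+1; sign (−1)^0·-1^1·+1^2 = -1.
(a,b)_3: α=1, u≡2; β=3, v≡1 (mod 3); (2|3)=-1, (1|3)=+1; sign (−1)^1·-1^3·+1^1 = +1.
(a,b)_47: α=0, u≡43; β=-4, v≡23 (mod 47); (43|47)=-1, (23|47)=-1; sign (−1)^0·-1^-4·-1^0 = +1.
(a,b)_43: α=2, u≡14; β=0, v≡11 (mod 43); (14|43)=+1, (11|43)=+1; sign (−1)^0·+1^0·+1^2 = +1.
(a,b)_5: α=-1, u≡4; β=3, v≡2 (mod 5); (4|5)=+1, (2|5)=-1; sign (−1)^0·+1^3·-1^-1 = -1.
(a,b)_∞: sgn(6045)=+, sgn(-103785)=−, so +1.
|Ram(6045, -103785)| = 6, even; anisotropic at {5, 11, 13, 17, 31, 37}.

[5, 11, 13, 17, 31, 37]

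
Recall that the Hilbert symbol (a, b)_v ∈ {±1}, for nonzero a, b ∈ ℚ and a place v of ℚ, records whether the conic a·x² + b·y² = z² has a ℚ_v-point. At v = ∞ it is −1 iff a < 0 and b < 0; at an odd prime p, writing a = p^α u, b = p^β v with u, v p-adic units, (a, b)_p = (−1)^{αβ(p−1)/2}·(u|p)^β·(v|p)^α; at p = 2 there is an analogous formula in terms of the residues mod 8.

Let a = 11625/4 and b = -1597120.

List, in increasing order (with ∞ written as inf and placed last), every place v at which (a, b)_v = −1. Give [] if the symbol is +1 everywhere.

[3, 5, 7, 23]

Mod squares: a ≡ 465, b ≡ -24955. Check v ∈ {∞, 2, 3, 5, 7, 23, 31}.
v=3: a=3^1·(≡2), b=3^0·(≡2) mod 3; (2|3)=-1, (2|3)=-1; (−1)^{1·0·1}·(-1)^0·(-1)^1 = -1.
v=7: a=7^0·(≡3), b=7^1·(≡5) mod 7; (3|7)=-1, (5|7)=-1; (−1)^{0·1·3}·(-1)^1·(-1)^0 = -1.
v=23: a=23^0·(≡14), b=23^1·(≡20) mod 23; (14|23)=-1, (20|23)=-1; (−1)^{0·1·11}·(-1)^1·(-1)^0 = -1.
v=31: a=31^1·(≡24), b=31^1·(≡2) mod 31; (24|31)=-1, (2|31)=+1; (−1)^{1·1·15}·(-1)^1·(+1)^1 = +1.
v=∞: 465 > 0 and -24955 < 0  ⇒  (a,b)_∞ = +1.
v=5: a=5^3·(≡2), b=5^1·(≡1) mod 5; (2|5)=-1, (1|5)=+1; (−1)^{3·1·2}·(-1)^1·(+1)^3 = -1.
v=2: v_2(a)=-2, v_2(b)=6; units ≡ 1, 5 (mod 8); ε·ε+αω+βω = 0·0+-2·1+6·0 ≡ 0  ⇒  (a,b)_2 = +1.
Ram(465, -24955) = {3, 5, 7, 23}; no ℚ_3-point on the conic.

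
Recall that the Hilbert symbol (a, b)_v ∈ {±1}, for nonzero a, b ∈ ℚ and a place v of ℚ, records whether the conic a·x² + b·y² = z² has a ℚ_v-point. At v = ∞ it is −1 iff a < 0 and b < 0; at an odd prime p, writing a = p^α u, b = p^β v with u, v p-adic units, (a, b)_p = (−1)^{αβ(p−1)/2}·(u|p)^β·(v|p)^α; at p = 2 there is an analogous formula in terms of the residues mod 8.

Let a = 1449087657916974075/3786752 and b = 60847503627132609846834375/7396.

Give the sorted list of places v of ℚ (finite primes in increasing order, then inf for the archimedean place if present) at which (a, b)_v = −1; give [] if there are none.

Mod squares: a ≡ 6006, b ≡ 25935. Check v ∈ {∞, 2, 3, 5, 7, 11, 13, 19, 43}.
v=7: a=7^5·(≡1), b=7^9·(≡2) mod 7; (1|7)=+1, (2|7)=+1; (−1)^{5·9·3}·(+1)^9·(+1)^5 = -1.
v=3: a=3^3·(≡1), b=3^7·(≡2) mod 3; (1|3)=+1, (2|3)=-1; (−1)^{3·7·1}·(+1)^7·(-1)^3 = +1.
v=19: a=19^2·(≡14), b=19^3·(≡4) mod 19; (14|19)=-1, (4|19)=+1; (−1)^{2·3·9}·(-1)^3·(+1)^2 = -1.
v=2: v_2(a)=-11, v_2(b)=-2; units ≡ 3, 7 (mod 8); ε·ε+αω+βω = 1·1+-11·0+-2·1 ≡ 1  ⇒  (a,b)_2 = -1.
v=13: a=13^3·(≡11), b=13^3·(≡6) mod 13; (11|13)=-1, (6|13)=-1; (−1)^{3·3·6}·(-1)^3·(-1)^3 = +1.
v=43: a=43^-2·(≡28), b=43^-2·(≡21) mod 43; (28|43)=-1, (21|43)=+1; (−1)^{-2·-2·21}·(-1)^-2·(+1)^-2 = +1.
v=11: a=11^5·(≡10), b=11^4·(≡6) mod 11; (10|11)=-1, (6|11)=-1; (−1)^{5·4·5}·(-1)^4·(-1)^5 = -1.
v=5: a=5^2·(≡4), b=5^5·(≡2) mod 5; (4|5)=+1, (2|5)=-1; (−1)^{2·5·2}·(+1)^5·(-1)^2 = +1.
v=∞: 6006 > 0 and 25935 > 0  ⇒  (a,b)_∞ = +1.
(6006, 25935 / ℚ) ramifies at {2, 7, 11, 19}: a division algebra.

[2, 7, 11, 19]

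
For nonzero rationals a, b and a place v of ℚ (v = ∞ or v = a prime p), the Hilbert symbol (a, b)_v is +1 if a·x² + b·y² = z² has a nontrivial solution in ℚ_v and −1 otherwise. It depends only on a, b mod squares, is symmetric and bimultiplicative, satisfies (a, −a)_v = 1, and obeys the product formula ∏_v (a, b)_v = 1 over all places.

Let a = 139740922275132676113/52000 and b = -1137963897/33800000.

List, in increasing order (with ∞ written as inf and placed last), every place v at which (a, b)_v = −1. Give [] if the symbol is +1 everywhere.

Mod squares: a ≡ 4141410, b ≡ -159285. Check v ∈ {∞, 2, 3, 5, 7, 11, 13, 37, 41}.
v=3: a=3^9·(≡2), b=3^7·(≡2) mod 3; (2|3)=-1, (2|3)=-1; (−1)^{9·7·1}·(-1)^7·(-1)^9 = -1.
v=11: a=11^2·(≡5), b=11^0·(≡6) mod 11; (5|11)=+1, (6|11)=-1; (−1)^{2·0·5}·(+1)^0·(-1)^2 = +1.
v=41: a=41^3·(≡27), b=41^1·(≡2) mod 41; (27|41)=-1, (2|41)=+1; (−1)^{3·1·20}·(-1)^1·(+1)^3 = -1.
v=∞: 4141410 > 0 and -159285 < 0  ⇒  (a,b)_∞ = +1.
v=13: a=13^-1·(≡2), b=13^-2·(≡1) mod 13; (2|13)=-1, (1|13)=+1; (−1)^{-1·-2·6}·(-1)^-2·(+1)^-1 = +1.
v=2: v_2(a)=-5, v_2(b)=-6; units ≡ 1, 3 (mod 8); ε·ε+αω+βω = 0·1+-5·1+-6·0 ≡ 1  ⇒  (a,b)_2 = -1.
v=7: a=7^5·(≡4), b=7^3·(≡2) mod 7; (4|7)=+1, (2|7)=+1; (−1)^{5·3·3}·(+1)^3·(+1)^5 = -1.
v=5: a=5^-3·(≡3), b=5^-5·(≡3) mod 5; (3|5)=-1, (3|5)=-1; (−1)^{-3·-5·2}·(-1)^-5·(-1)^-3 = +1.
v=37: a=37^3·(≡23), b=37^1·(≡13) mod 37; (23|37)=-1, (13|37)=-1; (−1)^{3·1·18}·(-1)^1·(-1)^3 = +1.
|Ram(4141410, -159285)| = 4, even; anisotropic at {2, 3, 7, 41}.

[2, 3, 7, 41]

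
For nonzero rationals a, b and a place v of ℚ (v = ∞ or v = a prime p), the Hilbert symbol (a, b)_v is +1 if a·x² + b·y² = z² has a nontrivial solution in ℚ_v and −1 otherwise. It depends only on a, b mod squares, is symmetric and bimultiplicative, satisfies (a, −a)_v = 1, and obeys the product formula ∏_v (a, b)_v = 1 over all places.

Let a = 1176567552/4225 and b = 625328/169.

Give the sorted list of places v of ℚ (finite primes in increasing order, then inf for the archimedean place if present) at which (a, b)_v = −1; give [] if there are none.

[2, 3, 19, 31]

Mod squares: a ≡ 1767, b ≡ 323. Check v ∈ {∞, 2, 3, 5, 11, 13, 17, 19, 31}.
v=31: a=31^1·(≡3), b=31^0·(≡13) mod 31; (3|31)=-1, (13|31)=-1; (−1)^{1·0·15}·(-1)^0·(-1)^1 = -1.
v=5: a=5^-2·(≡3), b=5^0·(≡2) mod 5; (3|5)=-1, (2|5)=-1; (−1)^{-2·0·2}·(-1)^0·(-1)^-2 = +1.
v=11: a=11^0·(≡6), b=11^2·(≡5) mod 11; (6|11)=-1, (5|11)=+1; (−1)^{0·2·5}·(-1)^2·(+1)^0 = +1.
v=13: a=13^-2·(≡9), b=13^-2·(≡2) mod 13; (9|13)=+1, (2|13)=-1; (−1)^{-2·-2·6}·(+1)^-2·(-1)^-2 = +1.
v=2: v_2(a)=8, v_2(b)=4; units ≡ 7, 3 (mod 8); ε·ε+αω+βω = 1·1+8·1+4·0 ≡ 1  ⇒  (a,b)_2 = -1.
v=3: a=3^3·(≡1), b=3^0·(≡2) mod 3; (1|3)=+1, (2|3)=-1; (−1)^{3·0·1}·(+1)^0·(-1)^3 = -1.
v=∞: 1767 > 0 and 323 > 0  ⇒  (a,b)_∞ = +1.
v=17: a=17^2·(≡16), b=17^1·(≡4) mod 17; (16|17)=+1, (4|17)=+1; (−1)^{2·1·8}·(+1)^1·(+1)^2 = +1.
v=19: a=19^1·(≡16), b=19^1·(≡17) mod 19; (16|19)=+1, (17|19)=+1; (−1)^{1·1·9}·(+1)^1·(+1)^1 = -1.
|Ram(1767, 323)| = 4, even; anisotropic at {2, 3, 19, 31}.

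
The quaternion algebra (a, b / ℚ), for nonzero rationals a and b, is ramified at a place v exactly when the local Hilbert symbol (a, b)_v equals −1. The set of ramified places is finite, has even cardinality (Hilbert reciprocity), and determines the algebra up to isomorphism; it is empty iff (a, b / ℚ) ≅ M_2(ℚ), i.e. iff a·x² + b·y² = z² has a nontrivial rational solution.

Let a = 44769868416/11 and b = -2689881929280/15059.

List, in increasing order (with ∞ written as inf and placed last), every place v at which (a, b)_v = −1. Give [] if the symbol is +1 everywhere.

(a, b) ≡ (286, -1155) mod (ℚ^×)²; places V = {2, 3, 5, 7, 11, 13, 19, 37, ∞}.
(a,b)_3: α=2, u≡1; β=9, v≡2 (mod 3); (1|3)=+1, (2|3)=-1; sign (−1)^0·+1^9·-1^2 = +1.
(a,b)_19: α=2, u≡11; β=2, v≡9 (mod 19); (11|19)=+1, (9|19)=+1; sign (−1)^0·+1^2·+1^2 = +1.
(a,b)_7: α=2, u≡3; β=1, v≡3 (mod 7); (3|7)=-1, (3|7)=-1; sign (−1)^0·-1^1·-1^2 = -1.
(a,b)_13: α=3, u≡3; β=2, v≡5 (mod 13); (3|13)=+1, (5|13)=-1; sign (−1)^0·+1^2·-1^3 = -1.
(a,b)_37: α=0, u≡9; β=-2, v≡23 (mod 37); (9|37)=+1, (23|37)=-1; sign (−1)^0·+1^-2·-1^0 = +1.
(a,b)_5: α=0, u≡1; β=1, v≡1 (mod 5); (1|5)=+1, (1|5)=+1; sign (−1)^0·+1^1·+1^0 = +1.
(a,b)_∞: sgn(286)=+, sgn(-1155)=−, so +1.
(a,b)_2: α=7, β=6; u≡7, v≡5 (mod 8); ε(u)ε(v)=1·0, αω(v)=7·1, βω(u)=6·0; sum ≡ 1  ⇒  -1.
(a,b)_11: α=-1, u≡9; β=-1, v≡3 (mod 11); (9|11)=+1, (3|11)=+1; sign (−1)^1·+1^-1·+1^-1 = -1.
|Ram(286, -1155)| = 4, even; anisotropic at {2, 7, 11, 13}.

[2, 7, 11, 13]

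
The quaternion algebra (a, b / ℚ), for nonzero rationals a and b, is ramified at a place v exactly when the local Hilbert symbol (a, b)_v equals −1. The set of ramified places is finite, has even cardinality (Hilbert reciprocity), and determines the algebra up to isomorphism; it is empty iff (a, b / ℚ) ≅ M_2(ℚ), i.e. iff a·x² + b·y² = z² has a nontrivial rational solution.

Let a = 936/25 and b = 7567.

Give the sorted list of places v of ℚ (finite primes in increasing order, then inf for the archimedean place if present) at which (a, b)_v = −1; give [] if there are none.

(a, b) ≡ (26, 7567) mod (ℚ^×)²; places V = {2, 3, 5, 7, 13, 23, 47, ∞}.
(a,b)_5: α=-2, u≡1; β=0, v≡2 (mod 5); (1|5)=+1, (2|5)=-1; sign (−1)^0·+1^0·-1^-2 = +1.
(a,b)_∞: sgn(26)=+, sgn(7567)=+, so +1.
(a,b)_23: α=0, u≡8; β=1, v≡7 (mod 23); (8|23)=+1, (7|23)=-1; sign (−1)^0·+1^1·-1^0 = +1.
(a,b)_7: α=0, u≡3; β=1, v≡3 (mod 7); (3|7)=-1, (3|7)=-1; sign (−1)^0·-1^1·-1^0 = -1.
(a,b)_3: α=2, u≡2; β=0, v≡1 (mod 3); (2|3)=-1, (1|3)=+1; sign (−1)^0·-1^0·+1^2 = +1.
(a,b)_2: α=3, β=0; u≡5, v≡7 (mod 8); ε(u)ε(v)=0·1, αω(v)=3·0, βω(u)=0·1; sum ≡ 0  ⇒  +1.
(a,b)_13: α=1, u≡6; β=0, v≡1 (mod 13); (6|13)=-1, (1|13)=+1; sign (−1)^0·-1^0·+1^1 = +1.
(a,b)_47: α=0, u≡13; β=1, v≡20 (mod 47); (13|47)=-1, (20|47)=-1; sign (−1)^0·-1^1·-1^0 = -1.
(26, 7567 / ℚ) ramifies at {7, 47}: a division algebra.

[7, 47]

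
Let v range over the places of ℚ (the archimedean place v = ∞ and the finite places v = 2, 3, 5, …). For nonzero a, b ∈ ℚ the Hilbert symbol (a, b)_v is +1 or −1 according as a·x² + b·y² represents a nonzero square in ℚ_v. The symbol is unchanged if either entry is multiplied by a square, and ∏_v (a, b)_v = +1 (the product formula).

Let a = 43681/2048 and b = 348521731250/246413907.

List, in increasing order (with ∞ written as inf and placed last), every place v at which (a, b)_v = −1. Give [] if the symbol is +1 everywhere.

[2, 3, 5, 11]

(a, b) ≡ (2, 2310) mod (ℚ^×)²; places V = {2, 3, 5, 7, 11, 19, 23, 37, 53, ∞}.
(a,b)_19: α=2, u≡3; β=-2, v≡5 (mod 19); (3|19)=-1, (5|19)=+1; sign (−1)^0·-1^-2·+1^2 = +1.
(a,b)_37: α=0, u≡13; β=2, v≡1 (mod 37); (13|37)=-1, (1|37)=+1; sign (−1)^0·-1^2·+1^0 = +1.
(a,b)_3: α=0, u≡2; β=-5, v≡2 (mod 3); (2|3)=-1, (2|3)=-1; sign (−1)^0·-1^-5·-1^0 = -1.
(a,b)_11: α=2, u≡10; β=1, v≡5 (mod 11); (10|11)=-1, (5|11)=+1; sign (−1)^0·-1^1·+1^2 = -1.
(a,b)_7: α=0, u≡2; β=1, v≡4 (mod 7); (2|7)=+1, (4|7)=+1; sign (−1)^0·+1^1·+1^0 = +1.
(a,b)_∞: sgn(2)=+, sgn(2310)=+, so +1.
(a,b)_2: α=-11, β=1; u≡1, v≡3 (mod 8); ε(u)ε(v)=0·1, αω(v)=-11·1, βω(u)=1·0; sum ≡ 1  ⇒  -1.
(a,b)_53: α=0, u≡33; β=-2, v≡51 (mod 53); (33|53)=-1, (51|53)=-1; sign (−1)^0·-1^-2·-1^0 = +1.
(a,b)_23: α=0, u≡4; β=2, v≡15 (mod 23); (4|23)=+1, (15|23)=-1; sign (−1)^0·+1^2·-1^0 = +1.
(a,b)_5: α=0, u≡2; β=5, v≡2 (mod 5); (2|5)=-1, (2|5)=-1; sign (−1)^0·-1^5·-1^0 = -1.
Ram(2, 2310) = {2, 3, 5, 11}; no ℚ_2-point on the conic.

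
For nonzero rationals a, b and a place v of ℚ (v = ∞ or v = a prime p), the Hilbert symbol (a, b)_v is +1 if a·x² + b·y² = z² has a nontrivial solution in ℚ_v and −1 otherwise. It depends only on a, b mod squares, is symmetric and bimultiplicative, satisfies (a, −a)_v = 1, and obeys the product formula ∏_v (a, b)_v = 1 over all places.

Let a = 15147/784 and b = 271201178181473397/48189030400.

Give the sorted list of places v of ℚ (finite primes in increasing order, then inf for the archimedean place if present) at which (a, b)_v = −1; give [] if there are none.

[11, 13]

Mod squares: a ≡ 187, b ≡ 1621477. Check v ∈ {∞, 2, 3, 5, 7, 11, 13, 17, 23, 29}.
v=29: a=29^0·(≡9), b=29^1·(≡16) mod 29; (9|29)=+1, (16|29)=+1; (−1)^{0·1·14}·(+1)^1·(+1)^0 = +1.
v=11: a=11^1·(≡8), b=11^3·(≡8) mod 11; (8|11)=-1, (8|11)=-1; (−1)^{1·3·5}·(-1)^3·(-1)^1 = -1.
v=2: v_2(a)=-4, v_2(b)=-14; units ≡ 3, 5 (mod 8); ε·ε+αω+βω = 1·0+-4·1+-14·1 ≡ 0  ⇒  (a,b)_2 = +1.
v=5: a=5^0·(≡3), b=5^-2·(≡2) mod 5; (3|5)=-1, (2|5)=-1; (−1)^{0·-2·2}·(-1)^-2·(-1)^0 = +1.
v=13: a=13^0·(≡7), b=13^1·(≡7) mod 13; (7|13)=-1, (7|13)=-1; (−1)^{0·1·6}·(-1)^1·(-1)^0 = -1.
v=3: a=3^4·(≡1), b=3^14·(≡1) mod 3; (1|3)=+1, (1|3)=+1; (−1)^{4·14·1}·(+1)^14·(+1)^4 = +1.
v=∞: 187 > 0 and 1621477 > 0  ⇒  (a,b)_∞ = +1.
v=17: a=17^1·(≡12), b=17^3·(≡10) mod 17; (12|17)=-1, (10|17)=-1; (−1)^{1·3·8}·(-1)^3·(-1)^1 = +1.
v=7: a=7^-2·(≡3), b=7^-6·(≡2) mod 7; (3|7)=-1, (2|7)=+1; (−1)^{-2·-6·3}·(-1)^-6·(+1)^-2 = +1.
v=23: a=23^0·(≡18), b=23^1·(≡8) mod 23; (18|23)=+1, (8|23)=+1; (−1)^{0·1·11}·(+1)^1·(+1)^0 = +1.
Ram(187, 1621477) = {11, 13}; no ℚ_11-point on the conic.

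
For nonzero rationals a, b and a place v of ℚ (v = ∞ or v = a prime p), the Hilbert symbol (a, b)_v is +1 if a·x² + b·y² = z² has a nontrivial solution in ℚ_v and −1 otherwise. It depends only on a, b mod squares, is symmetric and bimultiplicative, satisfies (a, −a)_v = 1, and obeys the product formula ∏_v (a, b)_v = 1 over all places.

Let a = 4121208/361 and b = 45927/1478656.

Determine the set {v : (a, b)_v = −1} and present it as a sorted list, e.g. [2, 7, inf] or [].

[2, 7, 13, 17]

(a, b) ≡ (114478, 7) mod (ℚ^×)²; places V = {2, 3, 7, 13, 17, 19, 37, ∞}.
(a,b)_2: α=3, β=-12; u≡7, v≡7 (mod 8); ε(u)ε(v)=1·1, αω(v)=3·0, βω(u)=-12·0; sum ≡ 1  ⇒  -1.
(a,b)_7: α=1, u≡4; β=1, v≡4 (mod 7); (4|7)=+1, (4|7)=+1; sign (−1)^1·+1^1·+1^1 = -1.
(a,b)_19: α=-2, u≡13; β=-2, v≡9 (mod 19); (13|19)=-1, (9|19)=+1; sign (−1)^0·-1^-2·+1^-2 = +1.
(a,b)_13: α=1, u≡5; β=0, v≡5 (mod 13); (5|13)=-1, (5|13)=-1; sign (−1)^0·-1^0·-1^1 = -1.
(a,b)_17: α=1, u≡1; β=0, v≡6 (mod 17); (1|17)=+1, (6|17)=-1; sign (−1)^0·+1^0·-1^1 = -1.
(a,b)_37: α=1, u≡19; β=0, v≡30 (mod 37); (19|37)=-1, (30|37)=+1; sign (−1)^0·-1^0·+1^1 = +1.
(a,b)_∞: sgn(114478)=+, sgn(7)=+, so +1.
(a,b)_3: α=2, u≡1; β=8, v≡1 (mod 3); (1|3)=+1, (1|3)=+1; sign (−1)^0·+1^8·+1^2 = +1.
(114478, 7 / ℚ) ramifies at {2, 7, 13, 17}: a division algebra.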